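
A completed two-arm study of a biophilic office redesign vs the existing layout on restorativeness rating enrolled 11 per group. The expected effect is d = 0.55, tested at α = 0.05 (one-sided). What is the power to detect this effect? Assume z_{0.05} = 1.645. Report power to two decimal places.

power ≈ 0.36

For two equal groups, power = Φ(d·√(n/2) − z_{α}).
d·√(n/2) = 0.55 × √(11/2) = 0.55 × 2.345 = 1.290.
z_β = 1.290 − 1.645 = -0.355.
Power = Φ(-0.355) = 0.361.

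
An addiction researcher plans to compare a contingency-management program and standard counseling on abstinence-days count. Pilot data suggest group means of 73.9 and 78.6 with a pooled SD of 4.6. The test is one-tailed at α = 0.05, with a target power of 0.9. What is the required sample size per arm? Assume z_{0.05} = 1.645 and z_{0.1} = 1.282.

n = 17 per group

Cohen's d = |M₁ − M₂| / SD_pooled = |73.9 − 78.6| / 4.6 = 4.7 / 4.6 = 1.022.
For two independent groups with equal n: n = 2·((z_{α} + z_β) / d)².
z_{α} + z_β = 1.645 + 1.282 = 2.927.
n = 2 × (2.927 / 1.022)² = 2 × 2.864² = 2 × 8.20 = 16.4.
Round up to the next whole participant.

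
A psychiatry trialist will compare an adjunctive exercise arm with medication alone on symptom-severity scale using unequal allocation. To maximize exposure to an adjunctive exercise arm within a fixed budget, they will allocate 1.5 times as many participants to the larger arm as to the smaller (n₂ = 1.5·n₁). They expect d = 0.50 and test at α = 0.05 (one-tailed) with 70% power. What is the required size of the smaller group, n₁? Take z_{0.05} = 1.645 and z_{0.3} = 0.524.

With allocation ratio k = n₂/n₁ = 1.5, Var(x̄₁−x̄₂) = σ²(1/n₁ + 1/(k·n₁)) = σ²·(k+1)/(k·n₁).
So n₁ = (1 + 1/k)·((z_{α} + z_β)/d)² = 1.667 × (2.169/0.50)².
n₁ = 1.667 × 18.82 = 31.4.
Round up: n₁ = 32, giving n₂ = 1.5 × 32 = 48.

n₁ = 32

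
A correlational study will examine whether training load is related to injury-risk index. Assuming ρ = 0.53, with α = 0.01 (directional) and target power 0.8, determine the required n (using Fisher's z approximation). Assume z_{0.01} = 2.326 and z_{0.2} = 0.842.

Fisher's z: C = ½·ln((1+r)/(1−r)) = ½·ln(3.2553) = 0.5901.
n = ((z_{α} + z_β)/C)² + 3.
(2.326 + 0.842) / 0.5901 = 3.168 / 0.5901 = 5.369.
n = 5.369² + 3 = 28.82 + 3 = 31.8.
Round up.

n = 32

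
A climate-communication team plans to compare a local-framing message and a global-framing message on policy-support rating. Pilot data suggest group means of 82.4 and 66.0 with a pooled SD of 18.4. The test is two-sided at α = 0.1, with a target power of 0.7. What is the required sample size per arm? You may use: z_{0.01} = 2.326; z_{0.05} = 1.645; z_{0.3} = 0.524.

Cohen's d = |M₁ − M₂| / SD_pooled = |82.4 − 66.0| / 18.4 = 16.4 / 18.4 = 0.891.
For two independent groups with equal n: n = 2·((z_{α/2} + z_β) / d)².
z_{α/2} + z_β = 1.645 + 0.524 = 2.169.
n = 2 × (2.169 / 0.891)² = 2 × 2.434² = 2 × 5.93 = 11.9.
Round up to the next whole participant.

n = 12 per group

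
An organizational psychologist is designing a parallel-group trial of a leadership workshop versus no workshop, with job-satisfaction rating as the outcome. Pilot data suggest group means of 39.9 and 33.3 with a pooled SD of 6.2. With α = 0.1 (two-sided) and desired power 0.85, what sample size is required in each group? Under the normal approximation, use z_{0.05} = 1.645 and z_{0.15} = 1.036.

Cohen's d = |M₁ − M₂| / SD_pooled = |39.9 − 33.3| / 6.2 = 6.6 / 6.2 = 1.065.
For two independent groups with equal n: n = 2·((z_{α/2} + z_β) / d)².
z_{α/2} + z_β = 1.645 + 1.036 = 2.681.
n = 2 × (2.681 / 1.065)² = 2 × 2.517² = 2 × 6.34 = 12.7.
Round up to the next whole participant.

n = 13 per group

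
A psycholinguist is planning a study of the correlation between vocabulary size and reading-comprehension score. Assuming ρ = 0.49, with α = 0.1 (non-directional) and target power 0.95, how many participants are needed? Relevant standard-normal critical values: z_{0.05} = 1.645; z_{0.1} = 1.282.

Fisher's z: C = ½·ln((1+r)/(1−r)) = ½·ln(2.9216) = 0.5361.
n = ((z_{α/2} + z_β)/C)² + 3.
(1.645 + 1.645) / 0.5361 = 3.290 / 0.5361 = 6.137.
n = 6.137² + 3 = 37.66 + 3 = 40.7.
Round up.

n = 41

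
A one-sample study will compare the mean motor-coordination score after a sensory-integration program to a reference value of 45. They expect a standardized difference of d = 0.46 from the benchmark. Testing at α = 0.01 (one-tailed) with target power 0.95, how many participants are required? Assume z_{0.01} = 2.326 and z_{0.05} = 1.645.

For a one-sample test: n = ((z_{α} + z_β) / d)².
z_{α} + z_β = 2.326 + 1.645 = 3.971.
n = (3.971 / 0.46)² = 8.633² = 74.52.
Round up.

n = 75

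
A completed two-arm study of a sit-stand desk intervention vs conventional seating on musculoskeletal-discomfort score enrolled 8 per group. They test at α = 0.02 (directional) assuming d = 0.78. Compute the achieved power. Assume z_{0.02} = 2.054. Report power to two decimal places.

For two equal groups, power = Φ(d·√(n/2) − z_{α}).
d·√(n/2) = 0.78 × √(8/2) = 0.78 × 2.000 = 1.560.
z_β = 1.560 − 2.054 = -0.494.
Power = Φ(-0.494) = 0.311.

power ≈ 0.31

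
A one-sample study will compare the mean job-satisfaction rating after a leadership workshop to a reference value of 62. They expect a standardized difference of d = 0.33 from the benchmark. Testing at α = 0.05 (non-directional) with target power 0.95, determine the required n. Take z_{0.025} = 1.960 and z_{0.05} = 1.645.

n = 120

For a one-sample test: n = ((z_{α/2} + z_β) / d)².
z_{α/2} + z_β = 1.960 + 1.645 = 3.605.
n = (3.605 / 0.33)² = 10.924² = 119.34.
Round up.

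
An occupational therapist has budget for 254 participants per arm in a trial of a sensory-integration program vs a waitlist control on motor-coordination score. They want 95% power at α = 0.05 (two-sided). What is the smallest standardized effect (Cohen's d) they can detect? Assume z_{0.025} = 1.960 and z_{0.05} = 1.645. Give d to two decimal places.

For two independent groups of n = 254 each: d_min = (z_{α/2} + z_β)·√(2/n).
z-sum = 1.960 + 1.645 = 3.605.
d_min = 3.605 × √(2/254) = 3.605 × 0.0887 = 0.320.

d_min ≈ 0.32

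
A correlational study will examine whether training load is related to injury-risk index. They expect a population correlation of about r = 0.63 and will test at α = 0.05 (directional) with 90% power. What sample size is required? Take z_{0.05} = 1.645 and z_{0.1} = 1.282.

Fisher's z: C = ½·ln((1+r)/(1−r)) = ½·ln(4.4054) = 0.7414.
n = ((z_{α} + z_β)/C)² + 3.
(1.645 + 1.282) / 0.7414 = 2.927 / 0.7414 = 3.948.
n = 3.948² + 3 = 15.59 + 3 = 18.6.
Round up.

n = 19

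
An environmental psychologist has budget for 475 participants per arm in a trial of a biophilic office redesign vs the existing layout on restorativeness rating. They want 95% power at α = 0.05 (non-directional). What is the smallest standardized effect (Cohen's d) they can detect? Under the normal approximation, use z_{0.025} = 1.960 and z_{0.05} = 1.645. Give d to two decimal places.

For two independent groups of n = 475 each: d_min = (z_{α/2} + z_β)·√(2/n).
z-sum = 1.960 + 1.645 = 3.605.
d_min = 3.605 × √(2/475) = 3.605 × 0.0649 = 0.234.

d_min ≈ 0.23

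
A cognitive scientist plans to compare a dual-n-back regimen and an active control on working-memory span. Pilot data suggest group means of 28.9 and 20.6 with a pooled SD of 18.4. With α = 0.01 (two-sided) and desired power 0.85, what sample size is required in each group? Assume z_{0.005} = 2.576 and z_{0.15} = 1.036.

Cohen's d = |M₁ − M₂| / SD_pooled = |28.9 − 20.6| / 18.4 = 8.3 / 18.4 = 0.451.
For two independent groups with equal n: n = 2·((z_{α/2} + z_β) / d)².
z_{α/2} + z_β = 2.576 + 1.036 = 3.612.
n = 2 × (3.612 / 0.451)² = 2 × 8.009² = 2 × 64.14 = 128.3.
Round up to the next whole participant.

n = 129 per group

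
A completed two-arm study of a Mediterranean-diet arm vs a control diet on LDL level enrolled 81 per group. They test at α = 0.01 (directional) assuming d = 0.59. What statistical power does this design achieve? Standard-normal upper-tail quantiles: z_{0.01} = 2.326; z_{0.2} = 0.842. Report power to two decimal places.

For two equal groups, power = Φ(d·√(n/2) − z_{α}).
d·√(n/2) = 0.59 × √(81/2) = 0.59 × 6.364 = 3.755.
z_β = 3.755 − 2.326 = 1.429.
Power = Φ(1.429) = 0.923.

power ≈ 0.92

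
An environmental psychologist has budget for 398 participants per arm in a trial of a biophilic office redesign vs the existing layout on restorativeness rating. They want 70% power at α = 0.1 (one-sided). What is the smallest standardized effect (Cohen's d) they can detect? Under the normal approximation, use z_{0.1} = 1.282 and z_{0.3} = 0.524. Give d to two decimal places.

For two independent groups of n = 398 each: d_min = (z_{α} + z_β)·√(2/n).
z-sum = 1.282 + 0.524 = 1.806.
d_min = 1.806 × √(2/398) = 1.806 × 0.0709 = 0.128.

d_min ≈ 0.13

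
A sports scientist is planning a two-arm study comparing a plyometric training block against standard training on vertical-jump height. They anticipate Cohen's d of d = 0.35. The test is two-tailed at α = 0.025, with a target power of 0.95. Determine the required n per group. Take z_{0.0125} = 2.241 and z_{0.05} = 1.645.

For two independent groups with equal n: n = 2·((z_{α/2} + z_β) / d)².
z_{α/2} + z_β = 2.241 + 1.645 = 3.886.
n = 2 × (3.886 / 0.35)² = 2 × 11.103² = 2 × 123.27 = 246.5.
Round up to the next whole participant.

n = 247 per group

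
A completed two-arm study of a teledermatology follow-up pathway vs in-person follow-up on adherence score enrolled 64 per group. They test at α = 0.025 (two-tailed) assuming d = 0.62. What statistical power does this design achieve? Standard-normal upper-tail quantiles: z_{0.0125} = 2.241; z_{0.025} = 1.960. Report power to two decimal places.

power ≈ 0.90

For two equal groups, power = Φ(d·√(n/2) − z_{α/2}).
d·√(n/2) = 0.62 × √(64/2) = 0.62 × 5.657 = 3.507.
z_β = 3.507 − 2.241 = 1.266.
Power = Φ(1.266) = 0.897.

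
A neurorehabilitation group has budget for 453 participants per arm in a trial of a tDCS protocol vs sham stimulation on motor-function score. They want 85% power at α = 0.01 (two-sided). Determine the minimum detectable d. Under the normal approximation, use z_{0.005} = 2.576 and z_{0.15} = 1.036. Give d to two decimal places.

For two independent groups of n = 453 each: d_min = (z_{α/2} + z_β)·√(2/n).
z-sum = 2.576 + 1.036 = 3.612.
d_min = 3.612 × √(2/453) = 3.612 × 0.0664 = 0.240.

d_min ≈ 0.24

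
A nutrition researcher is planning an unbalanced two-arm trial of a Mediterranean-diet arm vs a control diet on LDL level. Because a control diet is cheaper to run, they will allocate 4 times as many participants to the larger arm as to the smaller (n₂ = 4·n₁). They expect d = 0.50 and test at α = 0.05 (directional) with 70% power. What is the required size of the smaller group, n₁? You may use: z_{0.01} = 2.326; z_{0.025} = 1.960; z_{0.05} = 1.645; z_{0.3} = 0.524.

With allocation ratio k = n₂/n₁ = 4, Var(x̄₁−x̄₂) = σ²(1/n₁ + 1/(k·n₁)) = σ²·(k+1)/(k·n₁).
So n₁ = (1 + 1/k)·((z_{α} + z_β)/d)² = 1.250 × (2.169/0.50)².
n₁ = 1.250 × 18.82 = 23.5.
Round up: n₁ = 24, giving n₂ = 4 × 24 = 96.

n₁ = 24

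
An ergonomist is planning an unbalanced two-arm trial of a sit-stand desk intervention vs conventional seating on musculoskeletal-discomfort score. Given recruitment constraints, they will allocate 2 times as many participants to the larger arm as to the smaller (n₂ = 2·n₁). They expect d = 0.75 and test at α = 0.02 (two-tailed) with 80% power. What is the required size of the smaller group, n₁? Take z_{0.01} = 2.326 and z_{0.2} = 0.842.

n₁ = 27

With allocation ratio k = n₂/n₁ = 2, Var(x̄₁−x̄₂) = σ²(1/n₁ + 1/(k·n₁)) = σ²·(k+1)/(k·n₁).
So n₁ = (1 + 1/k)·((z_{α/2} + z_β)/d)² = 1.500 × (3.168/0.75)².
n₁ = 1.500 × 17.84 = 26.8.
Round up: n₁ = 27, giving n₂ = 2 × 27 = 54.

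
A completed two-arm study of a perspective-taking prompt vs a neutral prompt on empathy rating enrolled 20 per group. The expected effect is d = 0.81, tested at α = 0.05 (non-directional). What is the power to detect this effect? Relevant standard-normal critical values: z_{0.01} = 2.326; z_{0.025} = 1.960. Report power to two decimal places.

power ≈ 0.73

For two equal groups, power = Φ(d·√(n/2) − z_{α/2}).
d·√(n/2) = 0.81 × √(20/2) = 0.81 × 3.162 = 2.561.
z_β = 2.561 − 1.960 = 0.601.
Power = Φ(0.601) = 0.726.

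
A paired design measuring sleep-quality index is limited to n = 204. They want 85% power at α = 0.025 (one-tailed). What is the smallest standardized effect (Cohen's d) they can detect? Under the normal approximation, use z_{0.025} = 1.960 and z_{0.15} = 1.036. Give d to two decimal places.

d_min ≈ 0.21

For a single sample (or paired design) of n = 204: d_min = (z_{α} + z_β)/√n.
z-sum = 1.960 + 1.036 = 2.996.
d_min = 2.996 / √204 = 2.996 / 14.283 = 0.210.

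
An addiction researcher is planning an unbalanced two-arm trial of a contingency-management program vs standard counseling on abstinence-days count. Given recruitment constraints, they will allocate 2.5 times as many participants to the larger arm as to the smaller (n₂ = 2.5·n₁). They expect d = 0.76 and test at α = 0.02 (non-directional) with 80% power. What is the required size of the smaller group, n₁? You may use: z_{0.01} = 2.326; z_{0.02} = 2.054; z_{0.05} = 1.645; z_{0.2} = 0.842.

n₁ = 25

With allocation ratio k = n₂/n₁ = 2.5, Var(x̄₁−x̄₂) = σ²(1/n₁ + 1/(k·n₁)) = σ²·(k+1)/(k·n₁).
So n₁ = (1 + 1/k)·((z_{α/2} + z_β)/d)² = 1.400 × (3.168/0.76)².
n₁ = 1.400 × 17.38 = 24.3.
Round up: n₁ = 25, giving n₂ = ⌈2.5 × 25⌉ = ⌈62.5⌉ = 63.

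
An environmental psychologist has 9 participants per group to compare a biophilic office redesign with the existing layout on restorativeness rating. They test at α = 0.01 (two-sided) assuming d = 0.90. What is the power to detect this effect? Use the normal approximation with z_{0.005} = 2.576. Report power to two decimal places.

power ≈ 0.25

For two equal groups, power = Φ(d·√(n/2) − z_{α/2}).
d·√(n/2) = 0.90 × √(9/2) = 0.90 × 2.121 = 1.909.
z_β = 1.909 − 2.576 = -0.667.
Power = Φ(-0.667) = 0.252.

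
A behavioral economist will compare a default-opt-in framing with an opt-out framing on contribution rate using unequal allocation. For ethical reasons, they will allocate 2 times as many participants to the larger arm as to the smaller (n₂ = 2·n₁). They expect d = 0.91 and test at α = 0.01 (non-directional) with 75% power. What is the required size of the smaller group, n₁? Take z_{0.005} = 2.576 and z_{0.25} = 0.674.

n₁ = 20

With allocation ratio k = n₂/n₁ = 2, Var(x̄₁−x̄₂) = σ²(1/n₁ + 1/(k·n₁)) = σ²·(k+1)/(k·n₁).
So n₁ = (1 + 1/k)·((z_{α/2} + z_β)/d)² = 1.500 × (3.250/0.91)².
n₁ = 1.500 × 12.76 = 19.1.
Round up: n₁ = 20, giving n₂ = 2 × 20 = 40.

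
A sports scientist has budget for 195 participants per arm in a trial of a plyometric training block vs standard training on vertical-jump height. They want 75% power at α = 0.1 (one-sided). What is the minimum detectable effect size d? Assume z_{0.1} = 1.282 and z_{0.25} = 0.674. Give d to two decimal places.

For two independent groups of n = 195 each: d_min = (z_{α} + z_β)·√(2/n).
z-sum = 1.282 + 0.674 = 1.956.
d_min = 1.956 × √(2/195) = 1.956 × 0.1013 = 0.198.

d_min ≈ 0.20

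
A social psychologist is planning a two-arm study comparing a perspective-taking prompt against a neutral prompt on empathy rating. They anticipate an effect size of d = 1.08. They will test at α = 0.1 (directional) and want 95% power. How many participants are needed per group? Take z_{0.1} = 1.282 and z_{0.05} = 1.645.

For two independent groups with equal n: n = 2·((z_{α} + z_β) / d)².
z_{α} + z_β = 1.282 + 1.645 = 2.927.
n = 2 × (2.927 / 1.08)² = 2 × 2.710² = 2 × 7.35 = 14.7.
Round up to the next whole participant.

n = 15 per group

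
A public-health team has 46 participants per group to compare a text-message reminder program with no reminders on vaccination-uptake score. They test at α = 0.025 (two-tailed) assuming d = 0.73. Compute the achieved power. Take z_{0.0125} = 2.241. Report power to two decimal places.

For two equal groups, power = Φ(d·√(n/2) − z_{α/2}).
d·√(n/2) = 0.73 × √(46/2) = 0.73 × 4.796 = 3.501.
z_β = 3.501 − 2.241 = 1.260.
Power = Φ(1.260) = 0.896.

power ≈ 0.90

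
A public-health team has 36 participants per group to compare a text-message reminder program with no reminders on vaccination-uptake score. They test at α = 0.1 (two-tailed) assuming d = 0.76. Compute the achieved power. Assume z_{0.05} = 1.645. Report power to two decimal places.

power ≈ 0.94

For two equal groups, power = Φ(d·√(n/2) − z_{α/2}).
d·√(n/2) = 0.76 × √(36/2) = 0.76 × 4.243 = 3.224.
z_β = 3.224 − 1.645 = 1.579.
Power = Φ(1.579) = 0.943.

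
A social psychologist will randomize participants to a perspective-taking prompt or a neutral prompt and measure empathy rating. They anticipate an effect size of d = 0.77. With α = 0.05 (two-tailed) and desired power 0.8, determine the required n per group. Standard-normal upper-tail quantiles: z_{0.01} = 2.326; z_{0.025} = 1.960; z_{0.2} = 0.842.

n = 27 per group

For two independent groups with equal n: n = 2·((z_{α/2} + z_β) / d)².
z_{α/2} + z_β = 1.960 + 0.842 = 2.802.
n = 2 × (2.802 / 0.77)² = 2 × 3.639² = 2 × 13.24 = 26.5.
Round up to the next whole participant.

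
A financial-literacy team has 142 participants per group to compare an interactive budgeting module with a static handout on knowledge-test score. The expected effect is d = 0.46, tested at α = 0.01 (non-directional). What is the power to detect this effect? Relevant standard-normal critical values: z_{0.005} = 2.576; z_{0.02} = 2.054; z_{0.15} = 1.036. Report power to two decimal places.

power ≈ 0.90

For two equal groups, power = Φ(d·√(n/2) − z_{α/2}).
d·√(n/2) = 0.46 × √(142/2) = 0.46 × 8.426 = 3.876.
z_β = 3.876 − 2.576 = 1.300.
Power = Φ(1.300) = 0.903.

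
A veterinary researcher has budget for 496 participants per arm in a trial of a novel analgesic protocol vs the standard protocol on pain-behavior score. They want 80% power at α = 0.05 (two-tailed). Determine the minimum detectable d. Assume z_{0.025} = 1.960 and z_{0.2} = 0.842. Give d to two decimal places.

For two independent groups of n = 496 each: d_min = (z_{α/2} + z_β)·√(2/n).
z-sum = 1.960 + 0.842 = 2.802.
d_min = 2.802 × √(2/496) = 2.802 × 0.0635 = 0.178.

d_min ≈ 0.18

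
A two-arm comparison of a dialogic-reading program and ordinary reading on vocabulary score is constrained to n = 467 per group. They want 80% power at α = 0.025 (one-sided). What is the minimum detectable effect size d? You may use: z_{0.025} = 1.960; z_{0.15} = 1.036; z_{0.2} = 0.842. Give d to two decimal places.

d_min ≈ 0.18

For two independent groups of n = 467 each: d_min = (z_{α} + z_β)·√(2/n).
z-sum = 1.960 + 0.842 = 2.802.
d_min = 2.802 × √(2/467) = 2.802 × 0.0654 = 0.183.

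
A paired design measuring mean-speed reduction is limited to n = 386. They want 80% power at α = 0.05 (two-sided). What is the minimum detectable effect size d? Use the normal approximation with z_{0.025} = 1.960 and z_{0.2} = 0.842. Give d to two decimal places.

For a single sample (or paired design) of n = 386: d_min = (z_{α/2} + z_β)/√n.
z-sum = 1.960 + 0.842 = 2.802.
d_min = 2.802 / √386 = 2.802 / 19.647 = 0.143.

d_min ≈ 0.14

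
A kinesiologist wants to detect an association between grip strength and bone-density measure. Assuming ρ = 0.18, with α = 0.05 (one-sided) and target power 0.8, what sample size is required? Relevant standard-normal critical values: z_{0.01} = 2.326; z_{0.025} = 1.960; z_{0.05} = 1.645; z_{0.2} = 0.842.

Fisher's z: C = ½·ln((1+r)/(1−r)) = ½·ln(1.4390) = 0.1820.
n = ((z_{α} + z_β)/C)² + 3.
(1.645 + 0.842) / 0.1820 = 2.487 / 0.1820 = 13.665.
n = 13.665² + 3 = 186.73 + 3 = 189.7.
Round up.

n = 190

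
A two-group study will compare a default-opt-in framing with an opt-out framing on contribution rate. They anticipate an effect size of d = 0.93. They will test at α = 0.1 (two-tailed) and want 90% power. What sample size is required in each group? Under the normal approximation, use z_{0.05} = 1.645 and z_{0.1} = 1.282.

For two independent groups with equal n: n = 2·((z_{α/2} + z_β) / d)².
z_{α/2} + z_β = 1.645 + 1.282 = 2.927.
n = 2 × (2.927 / 0.93)² = 2 × 3.147² = 2 × 9.91 = 19.8.
Round up to the next whole participant.

n = 20 per group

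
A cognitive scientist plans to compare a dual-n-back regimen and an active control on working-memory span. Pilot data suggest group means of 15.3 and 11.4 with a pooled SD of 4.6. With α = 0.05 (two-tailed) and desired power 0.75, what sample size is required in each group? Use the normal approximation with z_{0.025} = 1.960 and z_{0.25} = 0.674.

n = 20 per group

Cohen's d = |M₁ − M₂| / SD_pooled = |15.3 − 11.4| / 4.6 = 3.9 / 4.6 = 0.848.
For two independent groups with equal n: n = 2·((z_{α/2} + z_β) / d)².
z_{α/2} + z_β = 1.960 + 0.674 = 2.634.
n = 2 × (2.634 / 0.848)² = 2 × 3.106² = 2 × 9.65 = 19.3.
Round up to the next whole participant.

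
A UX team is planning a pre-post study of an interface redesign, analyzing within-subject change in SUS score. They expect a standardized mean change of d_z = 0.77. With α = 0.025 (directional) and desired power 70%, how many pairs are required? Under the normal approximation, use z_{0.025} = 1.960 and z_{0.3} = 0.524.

n = 11 pairs

For a paired (one-sample on differences) test: n = ((z_{α} + z_β) / d)².
z_{α} + z_β = 1.960 + 0.524 = 2.484.
n = (2.484 / 0.77)² = 3.226² = 10.41.
Round up.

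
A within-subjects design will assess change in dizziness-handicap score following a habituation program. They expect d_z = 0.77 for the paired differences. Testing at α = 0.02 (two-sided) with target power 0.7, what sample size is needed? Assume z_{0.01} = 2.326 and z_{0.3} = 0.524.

For a paired (one-sample on differences) test: n = ((z_{α/2} + z_β) / d)².
z_{α/2} + z_β = 2.326 + 0.524 = 2.850.
n = (2.850 / 0.77)² = 3.701² = 13.70.
Round up.

n = 14 pairs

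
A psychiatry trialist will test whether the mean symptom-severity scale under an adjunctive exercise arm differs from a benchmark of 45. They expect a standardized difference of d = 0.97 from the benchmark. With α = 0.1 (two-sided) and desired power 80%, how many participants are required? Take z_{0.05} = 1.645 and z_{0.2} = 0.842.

For a one-sample test: n = ((z_{α/2} + z_β) / d)².
z_{α/2} + z_β = 1.645 + 0.842 = 2.487.
n = (2.487 / 0.97)² = 2.564² = 6.57.
Round up.

n = 7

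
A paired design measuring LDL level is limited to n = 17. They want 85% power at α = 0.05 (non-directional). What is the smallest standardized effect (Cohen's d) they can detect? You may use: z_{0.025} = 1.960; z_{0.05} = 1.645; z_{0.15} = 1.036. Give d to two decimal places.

d_min ≈ 0.73

For a single sample (or paired design) of n = 17: d_min = (z_{α/2} + z_β)/√n.
z-sum = 1.960 + 1.036 = 2.996.
d_min = 2.996 / √17 = 2.996 / 4.123 = 0.727.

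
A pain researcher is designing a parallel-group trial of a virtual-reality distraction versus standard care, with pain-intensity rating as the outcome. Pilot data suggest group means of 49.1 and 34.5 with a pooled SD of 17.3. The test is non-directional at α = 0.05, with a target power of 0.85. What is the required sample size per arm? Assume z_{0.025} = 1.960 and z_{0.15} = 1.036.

n = 26 per group

Cohen's d = |M₁ − M₂| / SD_pooled = |49.1 − 34.5| / 17.3 = 14.6 / 17.3 = 0.844.
For two independent groups with equal n: n = 2·((z_{α/2} + z_β) / d)².
z_{α/2} + z_β = 1.960 + 1.036 = 2.996.
n = 2 × (2.996 / 0.844)² = 2 × 3.550² = 2 × 12.60 = 25.2.
Round up to the next whole participant.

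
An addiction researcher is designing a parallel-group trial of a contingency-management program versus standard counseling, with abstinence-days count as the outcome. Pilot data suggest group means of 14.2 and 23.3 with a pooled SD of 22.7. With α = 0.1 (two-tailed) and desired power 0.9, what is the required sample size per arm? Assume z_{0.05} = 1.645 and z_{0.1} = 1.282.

n = 107 per group

Cohen's d = |M₁ − M₂| / SD_pooled = |14.2 − 23.3| / 22.7 = 9.1 / 22.7 = 0.401.
For two independent groups with equal n: n = 2·((z_{α/2} + z_β) / d)².
z_{α/2} + z_β = 1.645 + 1.282 = 2.927.
n = 2 × (2.927 / 0.401)² = 2 × 7.299² = 2 × 53.28 = 106.6.
Round up to the next whole participant.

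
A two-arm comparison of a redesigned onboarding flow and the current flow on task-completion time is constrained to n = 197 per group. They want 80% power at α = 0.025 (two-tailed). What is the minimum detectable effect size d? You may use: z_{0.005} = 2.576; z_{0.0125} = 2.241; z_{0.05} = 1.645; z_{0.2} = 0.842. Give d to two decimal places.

d_min ≈ 0.31

For two independent groups of n = 197 each: d_min = (z_{α/2} + z_β)·√(2/n).
z-sum = 2.241 + 0.842 = 3.083.
d_min = 3.083 × √(2/197) = 3.083 × 0.1008 = 0.311.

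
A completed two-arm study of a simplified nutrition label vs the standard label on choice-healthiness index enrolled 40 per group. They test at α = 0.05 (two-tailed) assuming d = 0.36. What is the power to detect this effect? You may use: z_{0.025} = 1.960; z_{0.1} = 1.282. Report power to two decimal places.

power ≈ 0.36

For two equal groups, power = Φ(d·√(n/2) − z_{α/2}).
d·√(n/2) = 0.36 × √(40/2) = 0.36 × 4.472 = 1.610.
z_β = 1.610 − 1.960 = -0.350.
Power = Φ(-0.350) = 0.363.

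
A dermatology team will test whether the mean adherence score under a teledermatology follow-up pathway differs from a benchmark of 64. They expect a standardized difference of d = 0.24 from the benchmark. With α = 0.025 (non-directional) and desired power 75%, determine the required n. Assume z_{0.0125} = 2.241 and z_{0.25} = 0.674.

For a one-sample test: n = ((z_{α/2} + z_β) / d)².
z_{α/2} + z_β = 2.241 + 0.674 = 2.915.
n = (2.915 / 0.24)² = 12.146² = 147.52.
Round up.

n = 148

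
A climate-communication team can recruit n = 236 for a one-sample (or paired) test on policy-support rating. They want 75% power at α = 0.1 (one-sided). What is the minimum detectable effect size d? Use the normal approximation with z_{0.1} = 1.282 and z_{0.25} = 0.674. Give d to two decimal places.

d_min ≈ 0.13

For a single sample (or paired design) of n = 236: d_min = (z_{α} + z_β)/√n.
z-sum = 1.282 + 0.674 = 1.956.
d_min = 1.956 / √236 = 1.956 / 15.362 = 0.127.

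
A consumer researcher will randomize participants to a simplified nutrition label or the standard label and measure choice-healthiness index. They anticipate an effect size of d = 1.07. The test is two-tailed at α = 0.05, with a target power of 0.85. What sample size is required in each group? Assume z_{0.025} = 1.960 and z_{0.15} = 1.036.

For two independent groups with equal n: n = 2·((z_{α/2} + z_β) / d)².
z_{α/2} + z_β = 1.960 + 1.036 = 2.996.
n = 2 × (2.996 / 1.07)² = 2 × 2.800² = 2 × 7.84 = 15.7.
Round up to the next whole participant.

n = 16 per group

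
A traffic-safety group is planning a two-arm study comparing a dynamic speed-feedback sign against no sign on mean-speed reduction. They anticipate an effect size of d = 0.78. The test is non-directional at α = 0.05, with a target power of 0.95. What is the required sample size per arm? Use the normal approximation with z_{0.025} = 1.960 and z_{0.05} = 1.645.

For two independent groups with equal n: n = 2·((z_{α/2} + z_β) / d)².
z_{α/2} + z_β = 1.960 + 1.645 = 3.605.
n = 2 × (3.605 / 0.78)² = 2 × 4.622² = 2 × 21.36 = 42.7.
Round up to the next whole participant.

n = 43 per group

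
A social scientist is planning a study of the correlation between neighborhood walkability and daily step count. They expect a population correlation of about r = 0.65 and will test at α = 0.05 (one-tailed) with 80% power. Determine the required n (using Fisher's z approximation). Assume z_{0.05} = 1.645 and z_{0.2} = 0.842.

n = 14

Fisher's z: C = ½·ln((1+r)/(1−r)) = ½·ln(4.7143) = 0.7753.
n = ((z_{α} + z_β)/C)² + 3.
(1.645 + 0.842) / 0.7753 = 2.487 / 0.7753 = 3.208.
n = 3.208² + 3 = 10.29 + 3 = 13.3.
Round up.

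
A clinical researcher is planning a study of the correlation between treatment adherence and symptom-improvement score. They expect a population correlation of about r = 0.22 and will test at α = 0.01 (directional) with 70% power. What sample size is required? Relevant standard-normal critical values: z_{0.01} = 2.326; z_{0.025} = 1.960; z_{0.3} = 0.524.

Fisher's z: C = ½·ln((1+r)/(1−r)) = ½·ln(1.5641) = 0.2237.
n = ((z_{α} + z_β)/C)² + 3.
(2.326 + 0.524) / 0.2237 = 2.850 / 0.2237 = 12.740.
n = 12.740² + 3 = 162.31 + 3 = 165.3.
Round up.

n = 166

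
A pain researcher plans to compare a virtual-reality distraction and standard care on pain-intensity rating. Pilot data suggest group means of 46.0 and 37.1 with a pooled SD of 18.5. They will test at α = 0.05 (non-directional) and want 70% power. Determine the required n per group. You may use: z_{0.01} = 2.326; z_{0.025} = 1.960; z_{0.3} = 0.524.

Cohen's d = |M₁ − M₂| / SD_pooled = |46.0 − 37.1| / 18.5 = 8.9 / 18.5 = 0.481.
For two independent groups with equal n: n = 2·((z_{α/2} + z_β) / d)².
z_{α/2} + z_β = 1.960 + 0.524 = 2.484.
n = 2 × (2.484 / 0.481)² = 2 × 5.164² = 2 × 26.67 = 53.3.
Round up to the next whole participant.

n = 54 per group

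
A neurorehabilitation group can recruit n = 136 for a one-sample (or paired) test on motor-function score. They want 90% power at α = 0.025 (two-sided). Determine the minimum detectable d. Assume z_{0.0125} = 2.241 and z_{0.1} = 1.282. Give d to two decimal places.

For a single sample (or paired design) of n = 136: d_min = (z_{α/2} + z_β)/√n.
z-sum = 2.241 + 1.282 = 3.523.
d_min = 3.523 / √136 = 3.523 / 11.662 = 0.302.

d_min ≈ 0.30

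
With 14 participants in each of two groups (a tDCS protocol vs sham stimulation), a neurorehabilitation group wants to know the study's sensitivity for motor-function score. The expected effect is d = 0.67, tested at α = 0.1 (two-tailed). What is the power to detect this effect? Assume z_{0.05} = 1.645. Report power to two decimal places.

power ≈ 0.55

For two equal groups, power = Φ(d·√(n/2) − z_{α/2}).
d·√(n/2) = 0.67 × √(14/2) = 0.67 × 2.646 = 1.773.
z_β = 1.773 − 1.645 = 0.128.
Power = Φ(0.128) = 0.551.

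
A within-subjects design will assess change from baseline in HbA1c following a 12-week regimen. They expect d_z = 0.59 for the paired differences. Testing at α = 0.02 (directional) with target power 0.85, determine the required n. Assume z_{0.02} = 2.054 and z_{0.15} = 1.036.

n = 28 pairs

For a paired (one-sample on differences) test: n = ((z_{α} + z_β) / d)².
z_{α} + z_β = 2.054 + 1.036 = 3.090.
n = (3.090 / 0.59)² = 5.237² = 27.43.
Round up.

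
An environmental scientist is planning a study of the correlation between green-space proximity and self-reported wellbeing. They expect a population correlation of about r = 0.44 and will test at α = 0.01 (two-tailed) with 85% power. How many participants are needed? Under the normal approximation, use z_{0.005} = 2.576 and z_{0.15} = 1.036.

n = 62

Fisher's z: C = ½·ln((1+r)/(1−r)) = ½·ln(2.5714) = 0.4722.
n = ((z_{α/2} + z_β)/C)² + 3.
(2.576 + 1.036) / 0.4722 = 3.612 / 0.4722 = 7.649.
n = 7.649² + 3 = 58.51 + 3 = 61.5.
Round up.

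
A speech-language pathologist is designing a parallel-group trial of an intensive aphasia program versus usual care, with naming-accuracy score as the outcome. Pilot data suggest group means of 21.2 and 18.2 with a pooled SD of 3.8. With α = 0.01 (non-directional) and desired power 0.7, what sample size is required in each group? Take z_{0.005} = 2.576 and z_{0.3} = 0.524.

Cohen's d = |M₁ − M₂| / SD_pooled = |21.2 − 18.2| / 3.8 = 3.0 / 3.8 = 0.789.
For two independent groups with equal n: n = 2·((z_{α/2} + z_β) / d)².
z_{α/2} + z_β = 2.576 + 0.524 = 3.100.
n = 2 × (3.100 / 0.789)² = 2 × 3.929² = 2 × 15.44 = 30.9.
Round up to the next whole participant.

n = 31 per group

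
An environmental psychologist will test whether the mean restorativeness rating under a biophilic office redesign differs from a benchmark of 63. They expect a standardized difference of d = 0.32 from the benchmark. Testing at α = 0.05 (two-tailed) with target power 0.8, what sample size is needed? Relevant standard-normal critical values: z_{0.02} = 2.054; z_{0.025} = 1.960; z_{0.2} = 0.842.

For a one-sample test: n = ((z_{α/2} + z_β) / d)².
z_{α/2} + z_β = 1.960 + 0.842 = 2.802.
n = (2.802 / 0.32)² = 8.756² = 76.67.
Round up.

n = 77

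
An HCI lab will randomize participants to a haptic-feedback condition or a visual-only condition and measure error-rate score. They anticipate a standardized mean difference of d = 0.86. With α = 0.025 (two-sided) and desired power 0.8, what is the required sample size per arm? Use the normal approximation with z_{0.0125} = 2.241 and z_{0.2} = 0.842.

n = 26 per group

For two independent groups with equal n: n = 2·((z_{α/2} + z_β) / d)².
z_{α/2} + z_β = 2.241 + 0.842 = 3.083.
n = 2 × (3.083 / 0.86)² = 2 × 3.585² = 2 × 12.85 = 25.7.
Round up to the next whole participant.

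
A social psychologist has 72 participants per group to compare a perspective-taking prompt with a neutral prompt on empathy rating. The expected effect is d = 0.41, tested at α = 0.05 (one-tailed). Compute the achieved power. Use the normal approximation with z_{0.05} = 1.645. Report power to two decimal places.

power ≈ 0.79

For two equal groups, power = Φ(d·√(n/2) − z_{α}).
d·√(n/2) = 0.41 × √(72/2) = 0.41 × 6.000 = 2.460.
z_β = 2.460 − 1.645 = 0.815.
Power = Φ(0.815) = 0.792.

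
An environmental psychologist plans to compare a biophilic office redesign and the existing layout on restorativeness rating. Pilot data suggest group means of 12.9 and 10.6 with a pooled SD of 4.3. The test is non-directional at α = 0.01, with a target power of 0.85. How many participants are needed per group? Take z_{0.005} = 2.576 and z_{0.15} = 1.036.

Cohen's d = |M₁ − M₂| / SD_pooled = |12.9 − 10.6| / 4.3 = 2.3 / 4.3 = 0.535.
For two independent groups with equal n: n = 2·((z_{α/2} + z_β) / d)².
z_{α/2} + z_β = 2.576 + 1.036 = 3.612.
n = 2 × (3.612 / 0.535)² = 2 × 6.751² = 2 × 45.58 = 91.2.
Round up to the next whole participant.

n = 92 per group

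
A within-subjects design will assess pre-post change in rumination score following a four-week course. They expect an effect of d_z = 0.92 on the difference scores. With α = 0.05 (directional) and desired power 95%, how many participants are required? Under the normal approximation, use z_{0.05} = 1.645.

For a paired (one-sample on differences) test: n = ((z_{α} + z_β) / d)².
z_{α} + z_β = 1.645 + 1.645 = 3.290.
n = (3.290 / 0.92)² = 3.576² = 12.79.
Round up.

n = 13 pairs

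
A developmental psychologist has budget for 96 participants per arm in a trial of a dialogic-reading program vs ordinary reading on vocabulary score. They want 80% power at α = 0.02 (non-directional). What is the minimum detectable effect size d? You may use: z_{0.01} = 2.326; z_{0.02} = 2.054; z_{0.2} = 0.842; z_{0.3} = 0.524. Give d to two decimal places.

d_min ≈ 0.46

For two independent groups of n = 96 each: d_min = (z_{α/2} + z_β)·√(2/n).
z-sum = 2.326 + 0.842 = 3.168.
d_min = 3.168 × √(2/96) = 3.168 × 0.1443 = 0.457.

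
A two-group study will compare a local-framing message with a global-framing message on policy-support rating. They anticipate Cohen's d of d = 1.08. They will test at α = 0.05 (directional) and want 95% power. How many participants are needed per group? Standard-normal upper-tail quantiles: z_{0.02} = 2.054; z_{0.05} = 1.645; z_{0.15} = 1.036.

For two independent groups with equal n: n = 2·((z_{α} + z_β) / d)².
z_{α} + z_β = 1.645 + 1.645 = 3.290.
n = 2 × (3.290 / 1.08)² = 2 × 3.046² = 2 × 9.28 = 18.6.
Round up to the next whole participant.

n = 19 per group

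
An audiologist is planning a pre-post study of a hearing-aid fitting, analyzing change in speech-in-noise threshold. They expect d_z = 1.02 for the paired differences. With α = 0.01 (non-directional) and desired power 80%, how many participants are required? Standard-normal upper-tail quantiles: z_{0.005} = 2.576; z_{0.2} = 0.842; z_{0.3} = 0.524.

n = 12 pairs

For a paired (one-sample on differences) test: n = ((z_{α/2} + z_β) / d)².
z_{α/2} + z_β = 2.576 + 0.842 = 3.418.
n = (3.418 / 1.02)² = 3.351² = 11.23.
Round up.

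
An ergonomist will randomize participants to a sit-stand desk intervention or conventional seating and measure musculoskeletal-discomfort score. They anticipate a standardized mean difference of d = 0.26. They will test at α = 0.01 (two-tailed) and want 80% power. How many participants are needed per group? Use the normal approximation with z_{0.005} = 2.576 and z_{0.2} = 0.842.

For two independent groups with equal n: n = 2·((z_{α/2} + z_β) / d)².
z_{α/2} + z_β = 2.576 + 0.842 = 3.418.
n = 2 × (3.418 / 0.26)² = 2 × 13.146² = 2 × 172.82 = 345.6.
Round up to the next whole participant.

n = 346 per group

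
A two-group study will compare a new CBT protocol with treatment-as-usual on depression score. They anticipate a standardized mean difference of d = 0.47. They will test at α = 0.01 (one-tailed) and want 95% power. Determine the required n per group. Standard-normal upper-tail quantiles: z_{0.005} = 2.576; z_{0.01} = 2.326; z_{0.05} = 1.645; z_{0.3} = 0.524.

For two independent groups with equal n: n = 2·((z_{α} + z_β) / d)².
z_{α} + z_β = 2.326 + 1.645 = 3.971.
n = 2 × (3.971 / 0.47)² = 2 × 8.449² = 2 × 71.38 = 142.8.
Round up to the next whole participant.

n = 143 per group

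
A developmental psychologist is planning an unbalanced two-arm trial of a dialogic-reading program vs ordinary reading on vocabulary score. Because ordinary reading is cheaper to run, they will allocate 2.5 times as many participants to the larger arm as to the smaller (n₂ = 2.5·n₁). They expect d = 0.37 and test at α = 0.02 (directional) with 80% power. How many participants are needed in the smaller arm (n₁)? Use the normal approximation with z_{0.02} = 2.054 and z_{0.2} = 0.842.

n₁ = 86

With allocation ratio k = n₂/n₁ = 2.5, Var(x̄₁−x̄₂) = σ²(1/n₁ + 1/(k·n₁)) = σ²·(k+1)/(k·n₁).
So n₁ = (1 + 1/k)·((z_{α} + z_β)/d)² = 1.400 × (2.896/0.37)².
n₁ = 1.400 × 61.26 = 85.8.
Round up: n₁ = 86, giving n₂ = 2.5 × 86 = 215.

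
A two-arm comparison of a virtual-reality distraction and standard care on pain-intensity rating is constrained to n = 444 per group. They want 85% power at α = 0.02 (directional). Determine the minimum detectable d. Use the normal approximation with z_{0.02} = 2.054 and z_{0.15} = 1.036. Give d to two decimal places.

For two independent groups of n = 444 each: d_min = (z_{α} + z_β)·√(2/n).
z-sum = 2.054 + 1.036 = 3.090.
d_min = 3.090 × √(2/444) = 3.090 × 0.0671 = 0.207.

d_min ≈ 0.21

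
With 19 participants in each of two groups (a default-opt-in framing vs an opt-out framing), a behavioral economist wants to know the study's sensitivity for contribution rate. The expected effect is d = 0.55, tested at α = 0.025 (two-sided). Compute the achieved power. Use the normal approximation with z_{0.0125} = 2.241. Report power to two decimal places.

For two equal groups, power = Φ(d·√(n/2) − z_{α/2}).
d·√(n/2) = 0.55 × √(19/2) = 0.55 × 3.082 = 1.695.
z_β = 1.695 − 2.241 = -0.546.
Power = Φ(-0.546) = 0.293.

power ≈ 0.29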